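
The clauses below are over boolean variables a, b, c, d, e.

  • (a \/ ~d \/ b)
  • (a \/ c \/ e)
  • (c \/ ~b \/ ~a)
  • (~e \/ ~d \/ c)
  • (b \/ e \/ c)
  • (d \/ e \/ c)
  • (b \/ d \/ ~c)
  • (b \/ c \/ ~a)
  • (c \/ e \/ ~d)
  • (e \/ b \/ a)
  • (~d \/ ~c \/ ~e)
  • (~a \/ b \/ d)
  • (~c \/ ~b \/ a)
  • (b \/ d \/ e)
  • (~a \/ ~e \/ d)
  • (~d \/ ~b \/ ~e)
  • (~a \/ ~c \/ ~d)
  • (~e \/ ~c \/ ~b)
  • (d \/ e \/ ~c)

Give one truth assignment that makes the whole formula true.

Branch on a: take a = False.
Branch on b: take b = False.
  then d is forced to False.
  then c is forced to False.
  then e is forced to True.
Check each clause:
  1. (b \/ a \/ ~d) — ~d is true.
  2. (c \/ e \/ a) — e is true.
  3. (c \/ ~a \/ ~b) — ~a is true.
  4. (~e \/ c \/ ~d) — ~d is true.
  5. (b \/ e \/ c) — e is true.
  6. (d \/ e \/ c) — e is true.
  7. (~c \/ b \/ d) — ~c is true.
  8. (~a \/ c \/ b) — ~a is true.
  9. (~d \/ e \/ c) — ~d is true.
  10. (e \/ b \/ a) — e is true.
  11. (~d \/ ~c \/ ~e) — ~d is true.
  12. (~a \/ d \/ b) — ~a is true.
  13. (~c \/ ~b \/ a) — ~c is true.
  14. (d \/ b \/ e) — e is true.
  15. (d \/ ~a \/ ~e) — ~a is true.
  16. (~d \/ ~b \/ ~e) — ~d is true.
  17. (~c \/ ~d \/ ~a) — ~d is true.
  18. (~b \/ ~c \/ ~e) — ~c is true.
  19. (d \/ e \/ ~c) — ~c is true.

a=F, b=F, c=F, d=F, e=T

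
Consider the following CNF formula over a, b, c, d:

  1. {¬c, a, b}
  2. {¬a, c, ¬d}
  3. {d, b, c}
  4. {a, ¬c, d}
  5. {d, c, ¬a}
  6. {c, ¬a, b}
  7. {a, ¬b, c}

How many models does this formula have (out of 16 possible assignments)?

6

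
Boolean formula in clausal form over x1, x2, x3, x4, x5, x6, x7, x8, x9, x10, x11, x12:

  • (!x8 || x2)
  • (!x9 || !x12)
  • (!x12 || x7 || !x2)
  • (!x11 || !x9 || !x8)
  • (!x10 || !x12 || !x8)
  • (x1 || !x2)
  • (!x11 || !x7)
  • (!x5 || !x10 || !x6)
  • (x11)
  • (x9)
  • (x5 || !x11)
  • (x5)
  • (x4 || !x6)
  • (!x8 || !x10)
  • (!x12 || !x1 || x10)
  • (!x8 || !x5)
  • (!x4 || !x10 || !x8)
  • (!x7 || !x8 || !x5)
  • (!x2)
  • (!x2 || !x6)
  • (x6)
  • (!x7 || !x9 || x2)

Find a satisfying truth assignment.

x1=F, x2=F, x3=T, x4=T, x5=T, x6=T, x7=F, x8=F, x9=T, x10=F, x11=T, x12=F

(x11) is a unit clause, so x11 = True.
(!x7) is a unit clause, so x7 = False.
(x9) is a unit clause, so x9 = True.
Unit propagation: (!x12) forces x12 = False.
(!x8) is a unit clause, so x8 = False.
Unit propagation: (x5) forces x5 = True.
Unit propagation: (!x2) forces x2 = False.
The clause (x6) is unit: x6 must be True.
(!x10) is a unit clause, so x10 = False.
The clause (x4) is unit: x4 must be True.
x1, x3 are now unconstrained; take x1 = False, x3 = True.
Every clause has at least one true literal under this assignment.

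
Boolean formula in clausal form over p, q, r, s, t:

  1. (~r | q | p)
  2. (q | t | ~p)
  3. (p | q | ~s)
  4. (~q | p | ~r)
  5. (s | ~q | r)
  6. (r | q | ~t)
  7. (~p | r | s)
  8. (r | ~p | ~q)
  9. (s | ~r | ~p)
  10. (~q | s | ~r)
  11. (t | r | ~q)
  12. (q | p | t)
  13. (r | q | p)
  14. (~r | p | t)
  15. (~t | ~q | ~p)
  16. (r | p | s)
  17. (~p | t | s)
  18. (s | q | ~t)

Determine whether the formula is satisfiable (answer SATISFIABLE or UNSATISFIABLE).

SATISFIABLE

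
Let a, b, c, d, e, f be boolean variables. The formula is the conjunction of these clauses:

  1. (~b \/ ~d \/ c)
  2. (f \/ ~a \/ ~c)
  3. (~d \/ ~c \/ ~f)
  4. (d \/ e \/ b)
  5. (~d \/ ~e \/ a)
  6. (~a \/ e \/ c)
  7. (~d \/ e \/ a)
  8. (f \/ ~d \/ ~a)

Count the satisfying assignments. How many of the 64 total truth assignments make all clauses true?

Split on d, then a.
  d=1, a=1: remaining (b,c,e,f) ∈ {(0,0,1,1)} — 1.
  d=1, a=0: a clause becomes empty — 0.
  d=0, a=1: 7 of the 16 assignments to (b,c,e,f) work.
  d=0, a=0: c, f free; 3 ways for (b,e) × 2^2 = 12.
Total: 1 + 0 + 7 + 12 = 20.

20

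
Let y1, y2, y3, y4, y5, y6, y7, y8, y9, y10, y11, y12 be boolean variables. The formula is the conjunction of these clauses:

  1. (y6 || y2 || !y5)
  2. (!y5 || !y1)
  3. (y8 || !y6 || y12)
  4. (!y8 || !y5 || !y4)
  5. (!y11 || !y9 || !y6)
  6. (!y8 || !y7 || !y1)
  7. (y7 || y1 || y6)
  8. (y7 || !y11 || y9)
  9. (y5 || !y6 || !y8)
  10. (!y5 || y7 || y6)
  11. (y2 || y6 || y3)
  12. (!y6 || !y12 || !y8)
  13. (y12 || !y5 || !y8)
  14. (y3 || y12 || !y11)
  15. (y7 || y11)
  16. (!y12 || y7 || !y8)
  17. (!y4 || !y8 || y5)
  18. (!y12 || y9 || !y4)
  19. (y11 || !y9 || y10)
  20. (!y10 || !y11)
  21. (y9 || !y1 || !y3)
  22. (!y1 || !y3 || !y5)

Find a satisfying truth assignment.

y2 occurs only positively in the remaining clauses — set y2 = True.
Pure literal: y4 appears only negated; assign y4 = False.
Try y1 = False.
Set y3 = True and propagate.
Branch on y5: take y5 = True.
The remaining clauses are satisfied by y6 = False, y7 = True, y8 = False, y9 = True, y10 = True, y11 = False, y12 = False.

y1=F, y2=T, y3=T, y4=F, y5=T, y6=F, y7=T, y8=F, y9=T, y10=T, y11=F, y12=F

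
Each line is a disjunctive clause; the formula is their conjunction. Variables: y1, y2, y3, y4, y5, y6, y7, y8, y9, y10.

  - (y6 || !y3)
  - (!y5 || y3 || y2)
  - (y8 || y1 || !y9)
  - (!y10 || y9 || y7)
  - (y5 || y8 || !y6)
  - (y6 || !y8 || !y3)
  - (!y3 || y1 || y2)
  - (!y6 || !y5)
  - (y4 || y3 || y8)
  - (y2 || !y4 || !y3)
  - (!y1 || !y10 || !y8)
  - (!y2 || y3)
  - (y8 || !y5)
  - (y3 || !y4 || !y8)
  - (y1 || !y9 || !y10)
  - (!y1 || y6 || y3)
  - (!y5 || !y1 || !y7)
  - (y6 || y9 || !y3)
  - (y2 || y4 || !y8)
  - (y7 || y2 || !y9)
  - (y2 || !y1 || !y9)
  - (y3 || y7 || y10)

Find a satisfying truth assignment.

y1 = F, y2 = T, y3 = T, y4 = T, y5 = F, y6 = T, y7 = T, y8 = T, y9 = F, y10 = F

Check each clause:
  1. (y6 || !y3) — y6 is true.
  2. (!y5 || y3 || y2) — y2 is true.
  3. (!y9 || y8 || y1) — y8 is true.
  4. (y9 || y7 || !y10) — !y10 is true.
  5. (y8 || !y6 || y5) — y8 is true.
  6. (!y8 || y6 || !y3) — y6 is true.
  7. (!y3 || y2 || y1) — y2 is true.
  8. (!y6 || !y5) — !y5 is true.
  9. (y4 || y3 || y8) — y8 is true.
  10. (!y4 || y2 || !y3) — y2 is true.
  11. (!y1 || !y10 || !y8) — !y1 is true.
  12. (!y2 || y3) — y3 is true.
  13. (y8 || !y5) — y8 is true.
  14. (!y4 || !y8 || y3) — y3 is true.
  15. (!y10 || !y9 || y1) — !y10 is true.
  16. (!y1 || y3 || y6) — y3 is true.
  17. (!y5 || !y7 || !y1) — !y5 is true.
  18. (y9 || !y3 || y6) — y6 is true.
  19. (y2 || !y8 || y4) — y2 is true.
  20. (y7 || y2 || !y9) — y2 is true.
  21. (!y9 || !y1 || y2) — y2 is true.
  22. (y7 || y3 || y10) — y3 is true.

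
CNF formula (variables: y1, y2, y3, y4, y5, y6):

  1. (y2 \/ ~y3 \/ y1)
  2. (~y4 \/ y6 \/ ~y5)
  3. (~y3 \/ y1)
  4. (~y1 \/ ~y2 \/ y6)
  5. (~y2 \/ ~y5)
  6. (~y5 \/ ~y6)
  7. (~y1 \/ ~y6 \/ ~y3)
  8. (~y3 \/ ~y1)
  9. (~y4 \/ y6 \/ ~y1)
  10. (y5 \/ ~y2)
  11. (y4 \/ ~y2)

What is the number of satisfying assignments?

9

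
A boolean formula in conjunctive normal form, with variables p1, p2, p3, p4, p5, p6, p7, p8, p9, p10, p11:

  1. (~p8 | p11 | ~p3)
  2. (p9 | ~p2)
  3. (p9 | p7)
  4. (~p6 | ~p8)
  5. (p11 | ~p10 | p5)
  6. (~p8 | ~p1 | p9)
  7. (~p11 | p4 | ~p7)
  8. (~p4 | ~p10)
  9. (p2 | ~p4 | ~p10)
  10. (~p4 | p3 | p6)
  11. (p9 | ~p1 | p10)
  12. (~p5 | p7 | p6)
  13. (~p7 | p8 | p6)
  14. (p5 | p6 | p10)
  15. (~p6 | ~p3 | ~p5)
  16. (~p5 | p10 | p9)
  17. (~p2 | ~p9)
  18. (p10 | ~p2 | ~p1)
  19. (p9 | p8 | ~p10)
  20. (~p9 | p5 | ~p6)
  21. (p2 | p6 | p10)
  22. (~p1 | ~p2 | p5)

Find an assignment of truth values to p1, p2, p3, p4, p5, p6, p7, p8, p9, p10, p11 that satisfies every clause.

p1=False  p2=False  p3=False  p4=False  p5=True  p6=True  p7=False  p8=False  p9=True  p10=True  p11=False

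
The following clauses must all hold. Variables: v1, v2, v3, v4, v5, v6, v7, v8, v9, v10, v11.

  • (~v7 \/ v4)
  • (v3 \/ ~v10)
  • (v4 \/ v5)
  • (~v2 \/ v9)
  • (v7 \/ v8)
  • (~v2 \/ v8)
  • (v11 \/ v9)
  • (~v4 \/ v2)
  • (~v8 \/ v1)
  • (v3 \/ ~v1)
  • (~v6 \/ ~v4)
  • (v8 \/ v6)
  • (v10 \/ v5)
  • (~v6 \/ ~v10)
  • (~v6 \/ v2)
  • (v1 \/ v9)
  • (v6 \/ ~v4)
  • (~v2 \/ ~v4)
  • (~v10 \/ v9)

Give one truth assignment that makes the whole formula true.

v1=T, v2=F, v3=T, v4=F, v5=T, v6=F, v7=F, v8=T, v9=F, v10=F, v11=T

v3 occurs only positively in the remaining clauses — set v3 = True.
v5 occurs only positively in the remaining clauses — set v5 = True.
Try v1 = True.
Branch on v2: take v2 = False.
  then v4 is forced to False.
  then v7 is forced to False.
  then v8 is forced to True.
  then v6 is forced to False.
The remaining clauses are satisfied by v9 = False, v10 = False, v11 = True.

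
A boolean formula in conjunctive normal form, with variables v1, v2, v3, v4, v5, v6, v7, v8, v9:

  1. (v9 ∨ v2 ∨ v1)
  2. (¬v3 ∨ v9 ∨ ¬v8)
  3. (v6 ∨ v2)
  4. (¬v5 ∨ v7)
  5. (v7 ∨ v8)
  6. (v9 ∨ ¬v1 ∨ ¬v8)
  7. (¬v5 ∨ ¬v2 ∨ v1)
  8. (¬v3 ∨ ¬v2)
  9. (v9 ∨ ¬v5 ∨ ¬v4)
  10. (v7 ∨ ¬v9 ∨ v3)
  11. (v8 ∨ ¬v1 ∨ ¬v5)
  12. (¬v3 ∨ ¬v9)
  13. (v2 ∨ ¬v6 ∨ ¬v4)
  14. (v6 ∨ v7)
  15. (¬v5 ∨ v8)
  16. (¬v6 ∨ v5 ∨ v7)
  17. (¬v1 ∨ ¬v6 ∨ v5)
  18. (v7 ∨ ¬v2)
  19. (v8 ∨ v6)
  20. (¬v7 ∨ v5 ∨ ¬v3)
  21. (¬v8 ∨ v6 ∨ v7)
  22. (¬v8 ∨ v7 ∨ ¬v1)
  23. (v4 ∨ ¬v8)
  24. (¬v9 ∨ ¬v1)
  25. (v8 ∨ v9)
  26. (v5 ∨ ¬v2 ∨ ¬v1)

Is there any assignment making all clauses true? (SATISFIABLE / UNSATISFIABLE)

SATISFIABLE

Try v1 = False.
Branch on v2: take v2 = True.
  then v5 is forced to False.
  then v3 is forced to False.
  then v7 is forced to True.
Set v4 = False and propagate.
  then v8 is forced to False.
  then v6 is forced to True.
  then v9 is forced to True.
So v1=F, v2=T, v3=F, v4=F, v5=F, v6=T, v7=T, v8=F, v9=T is a satisfying assignment.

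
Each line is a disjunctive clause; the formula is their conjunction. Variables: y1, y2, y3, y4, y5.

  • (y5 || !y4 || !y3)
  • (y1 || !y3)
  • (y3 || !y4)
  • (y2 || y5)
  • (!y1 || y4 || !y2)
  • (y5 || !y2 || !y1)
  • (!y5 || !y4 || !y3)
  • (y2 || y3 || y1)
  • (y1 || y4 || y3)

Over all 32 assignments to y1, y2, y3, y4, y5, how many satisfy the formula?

Satisfying assignments:
  y1=1 y2=0 y3=0 y4=0 y5=1
  y1=1 y2=0 y3=1 y4=0 y5=1
Count: 2.

2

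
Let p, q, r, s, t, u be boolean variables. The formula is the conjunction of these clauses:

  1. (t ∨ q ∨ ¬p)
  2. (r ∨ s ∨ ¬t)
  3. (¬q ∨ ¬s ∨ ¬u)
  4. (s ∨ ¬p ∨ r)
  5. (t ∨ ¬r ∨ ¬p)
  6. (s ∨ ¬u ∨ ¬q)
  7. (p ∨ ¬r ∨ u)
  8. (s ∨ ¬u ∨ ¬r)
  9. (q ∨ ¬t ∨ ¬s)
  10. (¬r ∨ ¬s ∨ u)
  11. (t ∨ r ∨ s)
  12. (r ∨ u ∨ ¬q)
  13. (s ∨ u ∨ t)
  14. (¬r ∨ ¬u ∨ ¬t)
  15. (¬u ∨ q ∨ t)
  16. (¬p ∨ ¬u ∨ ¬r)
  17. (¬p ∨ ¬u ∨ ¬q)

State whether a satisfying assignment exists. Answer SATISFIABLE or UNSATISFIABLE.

SATISFIABLE

Set p = False and propagate.
Try q = False.
The remaining clauses are satisfied by r = False, s = True, t = False, u = False.
So p = 0, q = 0, r = 0, s = 1, t = 0, u = 0 is a satisfying assignment.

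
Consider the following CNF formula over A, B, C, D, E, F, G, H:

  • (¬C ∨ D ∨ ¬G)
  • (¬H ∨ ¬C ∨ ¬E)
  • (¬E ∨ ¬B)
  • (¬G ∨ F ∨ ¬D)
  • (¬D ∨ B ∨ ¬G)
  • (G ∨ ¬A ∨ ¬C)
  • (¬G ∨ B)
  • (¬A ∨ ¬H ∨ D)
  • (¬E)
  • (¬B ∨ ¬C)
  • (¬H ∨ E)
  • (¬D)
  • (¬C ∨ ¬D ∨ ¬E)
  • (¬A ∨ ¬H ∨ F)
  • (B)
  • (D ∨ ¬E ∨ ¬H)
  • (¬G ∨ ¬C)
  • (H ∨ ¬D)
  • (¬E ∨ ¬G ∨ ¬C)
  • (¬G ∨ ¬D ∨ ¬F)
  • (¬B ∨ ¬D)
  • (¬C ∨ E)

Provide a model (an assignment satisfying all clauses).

Unit propagation: (¬E) forces E = False.
(¬H) is a unit clause, so H = False.
The clause (¬D) is unit: D must be False.
The clause (B) is unit: B must be True.
(¬C) is a unit clause, so C = False.
A, F, G are now unconstrained; take A = True, F = False, G = False.
Check each clause:
  1. (¬C ∨ ¬G ∨ D) — ¬G is true.
  2. (¬E ∨ ¬H ∨ ¬C) — ¬H is true.
  3. (¬B ∨ ¬E) — ¬E is true.
  4. (¬D ∨ ¬G ∨ F) — ¬G is true.
  5. (¬G ∨ B ∨ ¬D) — ¬G is true.
  6. (¬A ∨ ¬C ∨ G) — ¬C is true.
  7. (B ∨ ¬G) — ¬G is true.
  8. (¬H ∨ D ∨ ¬A) — ¬H is true.
  9. (¬E) — ¬E is true.
  10. (¬B ∨ ¬C) — ¬C is true.
  11. (¬H ∨ E) — ¬H is true.
  12. (¬D) — ¬D is true.
  13. (¬E ∨ ¬D ∨ ¬C) — ¬E is true.
  14. (¬A ∨ ¬H ∨ F) — ¬H is true.
  15. (B) — B is true.
  16. (¬H ∨ ¬E ∨ D) — ¬H is true.
  17. (¬G ∨ ¬C) — ¬G is true.
  18. (¬D ∨ H) — ¬D is true.
  19. (¬E ∨ ¬C ∨ ¬G) — ¬G is true.
  20. (¬F ∨ ¬G ∨ ¬D) — ¬G is true.
  21. (¬D ∨ ¬B) — ¬D is true.
  22. (E ∨ ¬C) — ¬C is true.

A = T, B = T, C = F, D = F, E = F, F = F, G = F, H = F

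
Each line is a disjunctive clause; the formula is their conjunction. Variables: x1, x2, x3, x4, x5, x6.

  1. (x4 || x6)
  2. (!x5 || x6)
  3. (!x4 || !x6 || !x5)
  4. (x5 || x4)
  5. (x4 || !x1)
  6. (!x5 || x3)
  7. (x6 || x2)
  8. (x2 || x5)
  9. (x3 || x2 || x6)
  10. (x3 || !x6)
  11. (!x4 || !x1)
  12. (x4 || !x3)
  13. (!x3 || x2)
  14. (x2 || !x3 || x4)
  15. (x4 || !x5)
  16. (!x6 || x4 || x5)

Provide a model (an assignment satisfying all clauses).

x1 = F, x2 = T, x3 = T, x4 = T, x5 = F, x6 = F

Check each clause:
  1. (x6 || x4) — x4 is true.
  2. (x6 || !x5) — !x5 is true.
  3. (!x4 || !x5 || !x6) — !x6 is true.
  4. (x4 || x5) — x4 is true.
  5. (!x1 || x4) — x4 is true.
  6. (!x5 || x3) — x3 is true.
  7. (x2 || x6) — x2 is true.
  8. (x5 || x2) — x2 is true.
  9. (x2 || x6 || x3) — x2 is true.
  10. (x3 || !x6) — !x6 is true.
  11. (!x4 || !x1) — !x1 is true.
  12. (x4 || !x3) — x4 is true.
  13. (!x3 || x2) — x2 is true.
  14. (x2 || x4 || !x3) — x2 is true.
  15. (x4 || !x5) — !x5 is true.
  16. (x5 || x4 || !x6) — !x6 is true.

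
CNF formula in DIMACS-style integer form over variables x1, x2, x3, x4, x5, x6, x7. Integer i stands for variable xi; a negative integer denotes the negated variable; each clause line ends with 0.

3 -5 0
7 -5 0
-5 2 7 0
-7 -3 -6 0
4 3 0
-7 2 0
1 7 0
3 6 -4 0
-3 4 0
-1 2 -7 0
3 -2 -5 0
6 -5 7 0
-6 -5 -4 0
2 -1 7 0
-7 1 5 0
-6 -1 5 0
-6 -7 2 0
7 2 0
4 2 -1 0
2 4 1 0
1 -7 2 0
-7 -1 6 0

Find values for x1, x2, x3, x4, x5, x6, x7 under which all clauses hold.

x1=True, x2=True, x3=True, x4=True, x5=False, x6=False, x7=False

Check each clause:
  1. (!x5 || x3) — x3 is true.
  2. (x7 || !x5) — !x5 is true.
  3. (!x5 || x7 || x2) — x2 is true.
  4. (!x7 || !x6 || !x3) — !x7 is true.
  5. (x4 || x3) — x3 is true.
  6. (!x7 || x2) — !x7 is true.
  7. (x7 || x1) — x1 is true.
  8. (x3 || x6 || !x4) — x3 is true.
  9. (!x3 || x4) — x4 is true.
  10. (x2 || !x7 || !x1) — !x7 is true.
  11. (!x2 || x3 || !x5) — x3 is true.
  12. (x6 || x7 || !x5) — !x5 is true.
  13. (!x6 || !x4 || !x5) — !x6 is true.
  14. (!x1 || x7 || x2) — x2 is true.
  15. (!x7 || x1 || x5) — x1 is true.
  16. (!x6 || x5 || !x1) — !x6 is true.
  17. (!x6 || !x7 || x2) — !x7 is true.
  18. (x2 || x7) — x2 is true.
  19. (x4 || !x1 || x2) — x2 is true.
  20. (x1 || x2 || x4) — x1 is true.
  21. (x1 || !x7 || x2) — x1 is true.
  22. (!x7 || x6 || !x1) — !x7 is true.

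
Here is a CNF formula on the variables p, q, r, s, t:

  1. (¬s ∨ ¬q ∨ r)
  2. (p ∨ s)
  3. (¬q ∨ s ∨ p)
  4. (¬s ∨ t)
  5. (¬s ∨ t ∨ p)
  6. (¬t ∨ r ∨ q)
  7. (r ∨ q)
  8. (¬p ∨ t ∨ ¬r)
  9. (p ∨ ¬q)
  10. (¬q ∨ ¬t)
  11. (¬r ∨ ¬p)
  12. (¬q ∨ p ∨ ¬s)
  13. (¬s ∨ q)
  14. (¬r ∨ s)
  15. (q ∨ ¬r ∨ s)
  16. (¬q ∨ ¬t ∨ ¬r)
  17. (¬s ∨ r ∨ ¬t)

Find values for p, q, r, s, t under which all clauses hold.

p = T, q = T, r = F, s = F, t = F

Check each clause:
  1. (r ∨ ¬q ∨ ¬s) — ¬s is true.
  2. (s ∨ p) — p is true.
  3. (p ∨ ¬q ∨ s) — p is true.
  4. (t ∨ ¬s) — ¬s is true.
  5. (t ∨ p ∨ ¬s) — p is true.
  6. (q ∨ ¬t ∨ r) — q is true.
  7. (r ∨ q) — q is true.
  8. (t ∨ ¬r ∨ ¬p) — ¬r is true.
  9. (p ∨ ¬q) — p is true.
  10. (¬t ∨ ¬q) — ¬t is true.
  11. (¬p ∨ ¬r) — ¬r is true.
  12. (p ∨ ¬q ∨ ¬s) — p is true.
  13. (¬s ∨ q) — q is true.
  14. (s ∨ ¬r) — ¬r is true.
  15. (¬r ∨ q ∨ s) — q is true.
  16. (¬r ∨ ¬t ∨ ¬q) — ¬t is true.
  17. (¬s ∨ ¬t ∨ r) — ¬t is true.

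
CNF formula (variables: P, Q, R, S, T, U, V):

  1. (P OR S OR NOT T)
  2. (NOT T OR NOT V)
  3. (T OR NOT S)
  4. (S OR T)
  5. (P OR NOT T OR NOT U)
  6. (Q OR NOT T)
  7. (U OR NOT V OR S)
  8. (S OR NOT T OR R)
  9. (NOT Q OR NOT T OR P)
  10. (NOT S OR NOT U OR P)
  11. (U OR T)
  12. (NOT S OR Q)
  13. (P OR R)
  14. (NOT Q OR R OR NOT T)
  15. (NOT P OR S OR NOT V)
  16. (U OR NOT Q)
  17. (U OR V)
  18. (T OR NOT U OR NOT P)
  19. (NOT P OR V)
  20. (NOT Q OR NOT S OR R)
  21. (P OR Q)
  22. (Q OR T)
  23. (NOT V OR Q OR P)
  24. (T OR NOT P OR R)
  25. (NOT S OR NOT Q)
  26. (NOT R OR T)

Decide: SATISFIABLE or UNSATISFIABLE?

UNSATISFIABLE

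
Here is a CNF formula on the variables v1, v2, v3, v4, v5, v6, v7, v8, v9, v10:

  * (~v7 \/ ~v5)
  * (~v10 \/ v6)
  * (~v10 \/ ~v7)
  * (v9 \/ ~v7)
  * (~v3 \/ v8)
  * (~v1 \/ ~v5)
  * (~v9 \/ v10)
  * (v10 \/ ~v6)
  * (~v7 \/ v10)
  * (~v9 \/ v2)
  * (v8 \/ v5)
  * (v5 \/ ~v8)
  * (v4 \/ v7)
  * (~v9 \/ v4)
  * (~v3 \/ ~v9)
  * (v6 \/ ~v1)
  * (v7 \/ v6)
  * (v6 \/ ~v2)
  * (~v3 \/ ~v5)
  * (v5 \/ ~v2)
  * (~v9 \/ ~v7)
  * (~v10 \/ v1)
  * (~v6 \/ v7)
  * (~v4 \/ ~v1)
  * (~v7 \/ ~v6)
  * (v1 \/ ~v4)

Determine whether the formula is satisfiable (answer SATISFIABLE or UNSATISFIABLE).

v7 = True:
  propagation gives v5=False, v10=False; an empty clause results — contradiction.
v7 = False:
  propagation gives v4=True, v6=True; an empty clause results — contradiction.
Every branch closes, so no satisfying assignment exists.

UNSATISFIABLE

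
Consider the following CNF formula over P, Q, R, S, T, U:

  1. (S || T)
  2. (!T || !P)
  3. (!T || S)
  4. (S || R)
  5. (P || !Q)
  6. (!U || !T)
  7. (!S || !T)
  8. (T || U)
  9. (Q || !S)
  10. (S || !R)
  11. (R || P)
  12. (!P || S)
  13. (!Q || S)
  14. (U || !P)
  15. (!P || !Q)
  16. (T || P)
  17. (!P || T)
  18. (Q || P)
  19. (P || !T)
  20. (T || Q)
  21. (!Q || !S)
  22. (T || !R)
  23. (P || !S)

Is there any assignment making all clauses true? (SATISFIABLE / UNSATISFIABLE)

UNSATISFIABLE

P = True:
  propagation gives T=False; an empty clause results — contradiction.
P = False:
  propagation gives Q=False; an empty clause results — contradiction.
Every branch closes, so no satisfying assignment exists.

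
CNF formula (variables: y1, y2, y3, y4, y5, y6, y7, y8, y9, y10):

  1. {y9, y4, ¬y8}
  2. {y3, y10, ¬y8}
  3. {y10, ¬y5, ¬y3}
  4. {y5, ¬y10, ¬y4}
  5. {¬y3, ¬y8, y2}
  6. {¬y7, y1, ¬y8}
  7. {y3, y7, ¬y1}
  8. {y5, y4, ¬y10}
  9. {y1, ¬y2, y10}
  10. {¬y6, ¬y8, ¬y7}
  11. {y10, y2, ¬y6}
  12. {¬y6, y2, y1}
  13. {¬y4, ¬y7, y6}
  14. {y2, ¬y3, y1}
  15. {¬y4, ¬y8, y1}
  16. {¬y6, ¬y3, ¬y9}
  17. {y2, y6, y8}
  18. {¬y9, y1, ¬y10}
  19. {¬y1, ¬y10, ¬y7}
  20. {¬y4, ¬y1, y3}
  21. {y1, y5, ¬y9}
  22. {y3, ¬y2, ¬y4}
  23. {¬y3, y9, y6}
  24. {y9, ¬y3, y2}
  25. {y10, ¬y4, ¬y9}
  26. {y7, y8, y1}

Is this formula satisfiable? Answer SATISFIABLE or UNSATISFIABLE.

SATISFIABLE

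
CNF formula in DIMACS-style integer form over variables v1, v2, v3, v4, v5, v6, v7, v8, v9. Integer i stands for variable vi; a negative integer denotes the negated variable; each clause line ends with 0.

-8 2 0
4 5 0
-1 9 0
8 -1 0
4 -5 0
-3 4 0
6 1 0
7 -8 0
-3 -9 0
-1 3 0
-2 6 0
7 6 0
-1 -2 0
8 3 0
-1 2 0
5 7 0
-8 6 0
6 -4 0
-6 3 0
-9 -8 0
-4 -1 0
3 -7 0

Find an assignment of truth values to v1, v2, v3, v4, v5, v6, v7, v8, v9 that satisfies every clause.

Set v1 = False and propagate.
  then v6 is forced to True.
  then v3 is forced to True.
  then v4 is forced to True.
  then v9 is forced to False.
The remaining clauses are satisfied by v2 = True, v5 = True, v7 = True, v8 = False.
Every clause has at least one true literal under this assignment.
Check each clause:
  1. {¬v8, v2} — ¬v8 is true.
  2. {v4, v5} — v4 is true.
  3. {¬v1, v9} — ¬v1 is true.
  4. {¬v1, v8} — ¬v1 is true.
  5. {v4, ¬v5} — v4 is true.
  6. {v4, ¬v3} — v4 is true.
  7. {v6, v1} — v6 is true.
  8. {¬v8, v7} — ¬v8 is true.
  9. {¬v9, ¬v3} — ¬v9 is true.
  10. {¬v1, v3} — v3 is true.
  11. {v6, ¬v2} — v6 is true.
  12. {v7, v6} — v6 is true.
  13. {¬v1, ¬v2} — ¬v1 is true.
  14. {v8, v3} — v3 is true.
  15. {¬v1, v2} — v2 is true.
  16. {v5, v7} — v5 is true.
  17. {v6, ¬v8} — ¬v8 is true.
  18. {v6, ¬v4} — v6 is true.
  19. {v3, ¬v6} — v3 is true.
  20. {¬v9, ¬v8} — ¬v8 is true.
  21. {¬v1, ¬v4} — ¬v1 is true.
  22. {v3, ¬v7} — v3 is true.

v1 = 0, v2 = 1, v3 = 1, v4 = 1, v5 = 1, v6 = 1, v7 = 1, v8 = 0, v9 = 0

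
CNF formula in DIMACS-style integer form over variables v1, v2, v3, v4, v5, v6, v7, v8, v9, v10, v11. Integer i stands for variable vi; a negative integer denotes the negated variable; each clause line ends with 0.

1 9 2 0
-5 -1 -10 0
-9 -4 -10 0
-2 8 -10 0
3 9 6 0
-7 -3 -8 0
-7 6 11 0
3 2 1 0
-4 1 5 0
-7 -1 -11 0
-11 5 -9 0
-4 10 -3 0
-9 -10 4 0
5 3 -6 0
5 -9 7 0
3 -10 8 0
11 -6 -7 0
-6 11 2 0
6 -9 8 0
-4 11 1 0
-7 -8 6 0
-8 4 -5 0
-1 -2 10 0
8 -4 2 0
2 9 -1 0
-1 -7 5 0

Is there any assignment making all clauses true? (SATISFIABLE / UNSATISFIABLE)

SATISFIABLE

Set v1 = False and propagate.
The remaining clauses are satisfied by v2 = True, v3 = False, v4 = False, v5 = True, v6 = True, v7 = True, v8 = False, v9 = True, v10 = False, v11 = True.
Every clause has at least one true literal under this assignment.
So v1=0, v2=1, v3=0, v4=0, v5=1, v6=1, v7=1, v8=0, v9=1, v10=0, v11=1 is a satisfying assignment.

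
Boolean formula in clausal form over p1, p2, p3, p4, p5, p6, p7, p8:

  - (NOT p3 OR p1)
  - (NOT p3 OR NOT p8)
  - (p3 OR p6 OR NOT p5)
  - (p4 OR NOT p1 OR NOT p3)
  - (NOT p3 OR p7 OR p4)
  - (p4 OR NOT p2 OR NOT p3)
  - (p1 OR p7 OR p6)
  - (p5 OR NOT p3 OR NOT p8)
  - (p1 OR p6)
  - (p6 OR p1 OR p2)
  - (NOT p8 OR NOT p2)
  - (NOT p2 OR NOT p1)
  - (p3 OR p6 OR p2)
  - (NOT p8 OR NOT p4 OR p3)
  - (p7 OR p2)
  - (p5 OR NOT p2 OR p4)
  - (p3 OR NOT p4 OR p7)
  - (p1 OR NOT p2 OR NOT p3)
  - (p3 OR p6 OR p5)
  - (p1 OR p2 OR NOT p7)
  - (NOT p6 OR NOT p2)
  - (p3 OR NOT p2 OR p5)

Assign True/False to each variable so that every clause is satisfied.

p8 occurs only negated in the remaining clauses — set p8 = False.
Branch on p1: take p1 = True.
  then p2 is forced to False.
  then p7 is forced to True.
Branch on p3: take p3 = True.
  then p4 is forced to True.
p5, p6 are now unconstrained; take p5 = True, p6 = True.
Every clause has at least one true literal under this assignment.

p1=1, p2=0, p3=1, p4=1, p5=1, p6=1, p7=1, p8=0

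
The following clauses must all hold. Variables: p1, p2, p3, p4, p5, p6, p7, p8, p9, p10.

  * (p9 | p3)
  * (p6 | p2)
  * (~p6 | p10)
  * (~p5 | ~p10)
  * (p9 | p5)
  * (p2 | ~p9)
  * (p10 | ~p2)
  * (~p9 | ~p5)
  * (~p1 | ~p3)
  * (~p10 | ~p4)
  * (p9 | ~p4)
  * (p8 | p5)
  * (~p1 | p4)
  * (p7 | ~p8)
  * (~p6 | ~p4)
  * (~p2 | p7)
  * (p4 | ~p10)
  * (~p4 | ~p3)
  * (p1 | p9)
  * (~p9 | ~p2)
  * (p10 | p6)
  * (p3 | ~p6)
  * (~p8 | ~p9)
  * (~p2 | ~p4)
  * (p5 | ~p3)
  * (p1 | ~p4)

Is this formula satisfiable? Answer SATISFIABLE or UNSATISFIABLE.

UNSATISFIABLE

p4 = True:
  propagation gives p10=False, p6=False; an empty clause results — contradiction.
p4 = False:
  propagation gives p1=False, p10=False, p6=False; an empty clause results — contradiction.
Every branch closes, so no satisfying assignment exists.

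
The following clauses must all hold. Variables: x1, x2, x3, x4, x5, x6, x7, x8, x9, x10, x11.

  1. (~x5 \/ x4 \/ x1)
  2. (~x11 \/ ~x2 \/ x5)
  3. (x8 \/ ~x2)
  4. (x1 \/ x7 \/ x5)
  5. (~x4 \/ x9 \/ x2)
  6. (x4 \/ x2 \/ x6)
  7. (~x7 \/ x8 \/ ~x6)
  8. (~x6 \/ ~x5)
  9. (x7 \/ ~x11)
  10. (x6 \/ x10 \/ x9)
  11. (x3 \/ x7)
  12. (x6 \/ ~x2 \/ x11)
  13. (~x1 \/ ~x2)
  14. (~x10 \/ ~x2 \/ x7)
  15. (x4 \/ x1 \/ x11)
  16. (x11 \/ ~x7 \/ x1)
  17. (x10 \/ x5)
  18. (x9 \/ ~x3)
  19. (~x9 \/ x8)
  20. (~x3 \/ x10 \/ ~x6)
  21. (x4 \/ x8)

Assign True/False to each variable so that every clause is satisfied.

x1 = 0, x2 = 0, x3 = 1, x4 = 1, x5 = 1, x6 = 0, x7 = 1, x8 = 1, x9 = 1, x10 = 1, x11 = 1

Pure literal: x8 appears only positively; assign x8 = True.
Set x1 = False and propagate.
Set x2 = False and propagate.
For the remaining variables, x3 = True, x4 = True, x5 = True, x6 = False, x7 = True, x9 = True, x10 = True, x11 = True works.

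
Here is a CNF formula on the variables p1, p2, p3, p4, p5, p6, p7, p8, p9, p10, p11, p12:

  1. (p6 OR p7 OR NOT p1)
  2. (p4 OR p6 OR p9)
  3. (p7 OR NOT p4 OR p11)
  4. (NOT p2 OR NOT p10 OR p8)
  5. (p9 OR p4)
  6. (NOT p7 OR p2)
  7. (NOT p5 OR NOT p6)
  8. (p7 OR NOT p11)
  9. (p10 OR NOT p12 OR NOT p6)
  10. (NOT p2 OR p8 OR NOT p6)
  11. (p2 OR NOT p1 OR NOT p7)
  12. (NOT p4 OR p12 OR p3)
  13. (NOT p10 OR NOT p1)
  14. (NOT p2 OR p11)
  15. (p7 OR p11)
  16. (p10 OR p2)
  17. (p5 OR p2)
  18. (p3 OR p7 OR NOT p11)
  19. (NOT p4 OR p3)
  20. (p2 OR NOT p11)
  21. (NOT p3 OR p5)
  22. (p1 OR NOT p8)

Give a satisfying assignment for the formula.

p1=1  p2=1  p3=1  p4=1  p5=1  p6=0  p7=1  p8=0  p9=0  p10=0  p11=1  p12=1

Branch on p1: take p1 = True.
  then p10 is forced to False.
  then p2 is forced to True.
  then p11 is forced to True.
  then p7 is forced to True.
Set p3 = True and propagate.
  then p5 is forced to True.
  then p6 is forced to False.
The remaining clauses are satisfied by p4 = True, p8 = False, p9 = False, p12 = True.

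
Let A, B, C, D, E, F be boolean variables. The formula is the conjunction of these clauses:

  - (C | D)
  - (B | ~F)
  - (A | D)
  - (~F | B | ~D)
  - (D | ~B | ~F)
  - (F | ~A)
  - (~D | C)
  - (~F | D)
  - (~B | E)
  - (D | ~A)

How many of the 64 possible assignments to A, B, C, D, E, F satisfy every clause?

5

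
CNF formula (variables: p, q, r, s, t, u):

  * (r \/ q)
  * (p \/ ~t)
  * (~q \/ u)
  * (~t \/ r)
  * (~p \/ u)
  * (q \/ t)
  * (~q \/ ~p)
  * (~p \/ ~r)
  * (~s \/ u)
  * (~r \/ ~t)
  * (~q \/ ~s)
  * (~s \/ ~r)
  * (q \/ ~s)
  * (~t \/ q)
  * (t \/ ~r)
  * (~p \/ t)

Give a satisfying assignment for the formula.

Pure literal: s appears only negated; assign s = False.
Pure literal: u appears only positively; assign u = True.
Set p = False and propagate.
  then t is forced to False.
  then q is forced to True.
  then r is forced to False.

p=False, q=True, r=False, s=False, t=False, u=True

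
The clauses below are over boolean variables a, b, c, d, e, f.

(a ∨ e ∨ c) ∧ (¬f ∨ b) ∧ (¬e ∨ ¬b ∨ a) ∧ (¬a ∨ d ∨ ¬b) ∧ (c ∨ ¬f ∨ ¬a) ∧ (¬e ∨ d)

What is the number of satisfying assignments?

Split on a, then b.
  a=1, b=1: e free; 3 ways for (c,d,f) × 2^1 = 6.
  a=1, b=0: c free; 3 ways for (d,e,f) × 2^1 = 6.
  a=0, b=1: remaining (c,d,e,f) ∈ {(1,0,0,0); (1,0,0,1); (1,1,0,0); (1,1,0,1)} — 4.
  a=0, b=0: remaining (c,d,e,f) ∈ {(0,1,1,0); (1,0,0,0); (1,1,0,0); (1,1,1,0)} — 4.
Total: 6 + 6 + 4 + 4 = 20.

20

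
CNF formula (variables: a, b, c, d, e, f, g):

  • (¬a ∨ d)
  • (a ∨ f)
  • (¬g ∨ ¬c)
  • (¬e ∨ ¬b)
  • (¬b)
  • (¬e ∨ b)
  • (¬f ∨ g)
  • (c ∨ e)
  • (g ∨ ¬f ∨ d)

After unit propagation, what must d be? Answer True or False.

True

(¬b) stands alone — b = False.
In (¬e ∨ b), b is now false; ¬e must hold, so e = False.
From (c ∨ e) and e = False: c = True.
In (¬c ∨ ¬g), ¬c is now false; ¬g must hold, so g = False.
(g ∨ ¬f) with g = False leaves only ¬f, so f = False.
In (a ∨ f), f is now false; a must hold, so a = True.
(¬a ∨ d) with a = True leaves only d, so d = True.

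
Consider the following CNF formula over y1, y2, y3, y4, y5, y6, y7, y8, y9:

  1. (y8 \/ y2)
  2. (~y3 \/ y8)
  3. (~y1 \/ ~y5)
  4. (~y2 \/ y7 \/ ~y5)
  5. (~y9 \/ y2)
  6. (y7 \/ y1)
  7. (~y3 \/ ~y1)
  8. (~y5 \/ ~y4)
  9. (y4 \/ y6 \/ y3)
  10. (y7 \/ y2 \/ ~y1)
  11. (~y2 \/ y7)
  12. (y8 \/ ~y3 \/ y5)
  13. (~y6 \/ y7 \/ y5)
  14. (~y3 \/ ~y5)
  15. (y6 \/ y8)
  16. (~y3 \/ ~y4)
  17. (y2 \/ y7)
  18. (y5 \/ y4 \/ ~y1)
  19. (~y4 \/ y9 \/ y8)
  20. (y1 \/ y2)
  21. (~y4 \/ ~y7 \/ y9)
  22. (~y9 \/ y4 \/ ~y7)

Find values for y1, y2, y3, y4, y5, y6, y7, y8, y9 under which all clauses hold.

y1 = F  y2 = T  y3 = F  y4 = T  y5 = F  y6 = F  y7 = T  y8 = T  y9 = T

y8 occurs only positively in the remaining clauses — set y8 = True.
Set y1 = False and propagate.
  then y7 is forced to True.
  then y2 is forced to True.
Try y3 = False.
For the remaining variables, y4 = True, y5 = False, y6 = False, y9 = True works.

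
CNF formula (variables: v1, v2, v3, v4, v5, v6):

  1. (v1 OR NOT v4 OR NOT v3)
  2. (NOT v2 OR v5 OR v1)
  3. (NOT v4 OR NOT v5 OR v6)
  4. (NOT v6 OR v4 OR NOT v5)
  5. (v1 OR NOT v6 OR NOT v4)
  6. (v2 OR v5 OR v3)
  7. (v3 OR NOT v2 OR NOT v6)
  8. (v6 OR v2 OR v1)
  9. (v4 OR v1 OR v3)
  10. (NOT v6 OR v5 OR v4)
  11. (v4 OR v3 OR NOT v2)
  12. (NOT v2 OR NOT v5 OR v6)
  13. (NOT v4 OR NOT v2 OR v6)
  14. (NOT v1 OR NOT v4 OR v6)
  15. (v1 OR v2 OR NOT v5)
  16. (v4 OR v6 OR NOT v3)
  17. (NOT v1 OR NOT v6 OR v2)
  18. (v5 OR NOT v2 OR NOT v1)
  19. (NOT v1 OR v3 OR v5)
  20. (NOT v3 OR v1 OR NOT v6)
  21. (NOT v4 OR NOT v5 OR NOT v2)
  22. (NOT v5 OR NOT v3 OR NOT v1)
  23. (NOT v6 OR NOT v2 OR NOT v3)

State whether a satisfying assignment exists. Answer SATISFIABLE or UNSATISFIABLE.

SATISFIABLE

Branch on v1: take v1 = True.
Try v2 = False.
  then v6 is forced to False.
  then v4 is forced to False.
  then v3 is forced to False.
  then v5 is forced to True.
So v1=T, v2=F, v3=F, v4=F, v5=T, v6=F is a satisfying assignment.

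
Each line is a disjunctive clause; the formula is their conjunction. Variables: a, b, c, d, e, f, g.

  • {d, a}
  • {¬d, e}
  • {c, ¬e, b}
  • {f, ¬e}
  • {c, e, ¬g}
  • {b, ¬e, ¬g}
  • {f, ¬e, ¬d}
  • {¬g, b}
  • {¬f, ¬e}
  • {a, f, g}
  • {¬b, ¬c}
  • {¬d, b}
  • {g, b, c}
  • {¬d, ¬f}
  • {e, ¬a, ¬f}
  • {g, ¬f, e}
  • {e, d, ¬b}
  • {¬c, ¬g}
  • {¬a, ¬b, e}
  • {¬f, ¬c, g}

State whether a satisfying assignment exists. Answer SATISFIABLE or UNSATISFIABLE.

SATISFIABLE

Set a = True and propagate.
Set b = False and propagate.
  then g is forced to False.
  then d is forced to False.
  then c is forced to True.
  then f is forced to False.
  then e is forced to False.
Every clause has at least one true literal under this assignment.
So a=T, b=F, c=T, d=F, e=F, f=F, g=F is a satisfying assignment.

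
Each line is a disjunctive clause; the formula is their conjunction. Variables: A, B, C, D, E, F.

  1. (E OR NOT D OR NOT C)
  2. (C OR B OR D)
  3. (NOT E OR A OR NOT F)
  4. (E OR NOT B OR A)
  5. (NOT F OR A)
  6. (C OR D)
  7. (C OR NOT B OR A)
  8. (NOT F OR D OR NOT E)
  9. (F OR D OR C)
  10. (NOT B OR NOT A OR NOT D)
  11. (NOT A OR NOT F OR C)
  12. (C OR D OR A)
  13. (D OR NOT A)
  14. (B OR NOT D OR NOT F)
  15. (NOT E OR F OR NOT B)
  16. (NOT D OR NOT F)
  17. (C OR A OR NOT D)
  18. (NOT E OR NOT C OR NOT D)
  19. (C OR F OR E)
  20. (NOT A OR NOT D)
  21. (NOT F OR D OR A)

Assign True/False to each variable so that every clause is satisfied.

A=False, B=False, C=True, D=False, E=True, F=False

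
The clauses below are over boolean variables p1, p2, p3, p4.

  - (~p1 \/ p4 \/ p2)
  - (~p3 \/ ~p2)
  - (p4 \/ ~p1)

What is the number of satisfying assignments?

Case analysis on p1 and p2:
  p1=1, p2=1: remaining (p3,p4) ∈ {(0,1)} — 1.
  p1=1, p2=0: remaining (p3,p4) ∈ {(0,1); (1,1)} — 2.
  p1=0, p2=1: remaining (p3,p4) ∈ {(0,0); (0,1)} — 2.
  p1=0, p2=0: remaining (p3,p4) ∈ {(0,0); (0,1); (1,0); (1,1)} — 4.
Total: 1 + 2 + 2 + 4 = 9.

9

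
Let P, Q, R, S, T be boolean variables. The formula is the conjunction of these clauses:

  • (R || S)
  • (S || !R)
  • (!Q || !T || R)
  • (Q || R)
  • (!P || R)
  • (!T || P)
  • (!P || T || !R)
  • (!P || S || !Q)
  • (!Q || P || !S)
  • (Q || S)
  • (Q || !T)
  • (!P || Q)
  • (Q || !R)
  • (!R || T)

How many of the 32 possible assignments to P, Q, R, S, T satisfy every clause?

1

Satisfying assignments:
  P=T Q=T R=T S=T T=T
Count: 1.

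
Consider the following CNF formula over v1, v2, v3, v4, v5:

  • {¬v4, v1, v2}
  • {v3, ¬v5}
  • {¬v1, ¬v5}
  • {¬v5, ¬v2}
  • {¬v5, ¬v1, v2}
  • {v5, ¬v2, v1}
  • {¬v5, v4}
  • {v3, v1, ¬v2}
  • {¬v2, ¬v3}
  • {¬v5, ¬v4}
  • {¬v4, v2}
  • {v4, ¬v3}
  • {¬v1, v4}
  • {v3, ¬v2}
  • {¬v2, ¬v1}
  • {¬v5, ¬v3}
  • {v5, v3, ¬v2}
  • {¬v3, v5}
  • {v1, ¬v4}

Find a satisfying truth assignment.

v1=False  v2=False  v3=False  v4=False  v5=False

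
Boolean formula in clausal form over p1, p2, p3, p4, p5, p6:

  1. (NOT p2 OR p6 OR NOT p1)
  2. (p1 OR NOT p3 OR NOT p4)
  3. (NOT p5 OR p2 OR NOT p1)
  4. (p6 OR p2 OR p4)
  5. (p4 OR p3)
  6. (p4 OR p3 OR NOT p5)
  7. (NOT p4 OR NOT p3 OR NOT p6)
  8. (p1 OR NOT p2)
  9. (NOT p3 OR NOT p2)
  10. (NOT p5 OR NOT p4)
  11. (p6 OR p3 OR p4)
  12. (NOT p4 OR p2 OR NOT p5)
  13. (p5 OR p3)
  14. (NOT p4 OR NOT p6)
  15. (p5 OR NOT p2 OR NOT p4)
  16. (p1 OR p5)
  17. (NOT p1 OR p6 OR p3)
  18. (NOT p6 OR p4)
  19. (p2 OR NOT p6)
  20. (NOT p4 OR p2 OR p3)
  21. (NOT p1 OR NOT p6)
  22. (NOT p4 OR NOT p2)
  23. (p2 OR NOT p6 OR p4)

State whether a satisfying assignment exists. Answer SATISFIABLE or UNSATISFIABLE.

SATISFIABLE

Branch on p1: take p1 = True.
  then p6 is forced to False.
  then p2 is forced to False.
  then p5 is forced to False.
  then p4 is forced to True.
  then p3 is forced to True.
Every clause has at least one true literal under this assignment.
So p1=True, p2=False, p3=True, p4=True, p5=False, p6=False is a satisfying assignment.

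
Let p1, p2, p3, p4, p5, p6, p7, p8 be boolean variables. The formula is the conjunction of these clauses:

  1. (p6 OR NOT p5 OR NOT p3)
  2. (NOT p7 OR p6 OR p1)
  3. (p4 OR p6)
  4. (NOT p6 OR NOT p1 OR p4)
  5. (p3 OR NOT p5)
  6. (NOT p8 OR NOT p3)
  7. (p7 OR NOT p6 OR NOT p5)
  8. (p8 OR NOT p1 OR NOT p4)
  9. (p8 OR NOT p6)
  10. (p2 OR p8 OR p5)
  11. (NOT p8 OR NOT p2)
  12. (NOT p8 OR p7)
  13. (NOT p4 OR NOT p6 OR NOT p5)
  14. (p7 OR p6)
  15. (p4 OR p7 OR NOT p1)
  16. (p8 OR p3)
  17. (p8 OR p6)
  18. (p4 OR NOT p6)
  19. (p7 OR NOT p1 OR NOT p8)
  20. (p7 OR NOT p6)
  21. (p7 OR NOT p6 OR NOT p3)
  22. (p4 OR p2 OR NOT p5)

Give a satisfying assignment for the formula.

Try p1 = True.
Set p2 = False and propagate.
Try p3 = False.
  then p5 is forced to False.
  then p8 is forced to True.
  then p7 is forced to True.
The remaining clauses are satisfied by p4 = True, p6 = False.
Every clause has at least one true literal under this assignment.

p1=T, p2=F, p3=F, p4=T, p5=F, p6=F, p7=T, p8=T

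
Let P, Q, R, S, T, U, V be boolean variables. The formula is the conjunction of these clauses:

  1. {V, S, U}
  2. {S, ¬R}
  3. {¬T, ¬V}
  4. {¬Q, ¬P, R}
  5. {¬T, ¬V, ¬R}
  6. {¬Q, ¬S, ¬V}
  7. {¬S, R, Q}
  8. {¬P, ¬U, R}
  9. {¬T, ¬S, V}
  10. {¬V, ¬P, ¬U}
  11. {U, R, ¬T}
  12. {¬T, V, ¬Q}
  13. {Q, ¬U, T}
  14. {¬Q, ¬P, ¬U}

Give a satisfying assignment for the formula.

P=F  Q=F  R=T  S=T  T=F  U=F  V=T

P occurs only negated in the remaining clauses — set P = False.
Set Q = False and propagate.
Branch on R: take R = True.
  then S is forced to True.
The remaining clauses are satisfied by T = False, U = False, V = True.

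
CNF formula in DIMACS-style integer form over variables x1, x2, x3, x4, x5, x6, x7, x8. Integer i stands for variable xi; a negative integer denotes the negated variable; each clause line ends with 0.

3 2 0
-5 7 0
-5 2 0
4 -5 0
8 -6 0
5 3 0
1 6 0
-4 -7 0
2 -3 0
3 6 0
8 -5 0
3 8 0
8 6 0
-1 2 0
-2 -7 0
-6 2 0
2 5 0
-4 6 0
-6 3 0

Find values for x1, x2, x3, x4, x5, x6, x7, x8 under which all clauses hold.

x1=F, x2=T, x3=T, x4=F, x5=F, x6=T, x7=F, x8=T

Pure literal: x8 appears only positively; assign x8 = True.
Set x1 = False and propagate.
  then x6 is forced to True.
  then x2 is forced to True.
  then x7 is forced to False.
  then x5 is forced to False.
  then x3 is forced to True.
x4 is now unconstrained; take x4 = False.
Every clause has at least one true literal under this assignment.
Check each clause:
  1. (x2 || x3) — x2 is true.
  2. (!x5 || x7) — !x5 is true.
  3. (x2 || !x5) — x2 is true.
  4. (x4 || !x5) — !x5 is true.
  5. (!x6 || x8) — x8 is true.
  6. (x5 || x3) — x3 is true.
  7. (x1 || x6) — x6 is true.
  8. (!x7 || !x4) — !x7 is true.
  9. (!x3 || x2) — x2 is true.
  10. (x3 || x6) — x3 is true.
  11. (!x5 || x8) — x8 is true.
  12. (x8 || x3) — x8 is true.
  13. (x6 || x8) — x8 is true.
  14. (x2 || !x1) — x2 is true.
  15. (!x2 || !x7) — !x7 is true.
  16. (!x6 || x2) — x2 is true.
  17. (x5 || x2) — x2 is true.
  18. (!x4 || x6) — !x4 is true.
  19. (x3 || !x6) — x3 is true.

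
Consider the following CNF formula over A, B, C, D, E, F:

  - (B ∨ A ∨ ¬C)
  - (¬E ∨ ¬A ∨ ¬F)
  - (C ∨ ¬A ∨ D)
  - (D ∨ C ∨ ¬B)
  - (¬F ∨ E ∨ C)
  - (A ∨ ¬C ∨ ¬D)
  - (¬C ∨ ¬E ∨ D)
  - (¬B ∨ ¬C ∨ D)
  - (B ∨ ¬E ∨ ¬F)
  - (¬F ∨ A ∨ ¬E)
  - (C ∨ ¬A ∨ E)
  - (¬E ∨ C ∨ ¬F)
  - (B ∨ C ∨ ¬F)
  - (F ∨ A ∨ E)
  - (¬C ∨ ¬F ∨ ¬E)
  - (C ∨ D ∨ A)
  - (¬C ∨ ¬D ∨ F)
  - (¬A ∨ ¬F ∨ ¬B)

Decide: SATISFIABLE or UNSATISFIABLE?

SATISFIABLE

Try A = True.
Branch on B: take B = False.
Branch on C: take C = True.
The remaining clauses are satisfied by D = True, E = False, F = True.
Every clause has at least one true literal under this assignment.
So A = True, B = False, C = True, D = True, E = False, F = True is a satisfying assignment.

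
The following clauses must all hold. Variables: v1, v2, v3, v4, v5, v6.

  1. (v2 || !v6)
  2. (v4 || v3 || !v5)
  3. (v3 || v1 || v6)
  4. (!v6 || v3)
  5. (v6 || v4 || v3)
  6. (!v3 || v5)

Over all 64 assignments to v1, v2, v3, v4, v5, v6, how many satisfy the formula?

16

Case analysis on v3 and v6:
  v3=T, v6=T: remaining (v1,v2,v4,v5) ∈ {(F,T,F,T); (F,T,T,T); (T,T,F,T); (T,T,T,T)} — 4.
  v3=T, v6=F: forces v5=T; v1, v2, v4 free → 2^3 = 8.
  v3=F, v6=T: a clause becomes empty — 0.
  v3=F, v6=F: remaining (v1,v2,v4,v5) ∈ {(T,F,T,F); (T,F,T,T); (T,T,T,F); (T,T,T,T)} — 4.
Total: 4 + 8 + 0 + 4 = 16.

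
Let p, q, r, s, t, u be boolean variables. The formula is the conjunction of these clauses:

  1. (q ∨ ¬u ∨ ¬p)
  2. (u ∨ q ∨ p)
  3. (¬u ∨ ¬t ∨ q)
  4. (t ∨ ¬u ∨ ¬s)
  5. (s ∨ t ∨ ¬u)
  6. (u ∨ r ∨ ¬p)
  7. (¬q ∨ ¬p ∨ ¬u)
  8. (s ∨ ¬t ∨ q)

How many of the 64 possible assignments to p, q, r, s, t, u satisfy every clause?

19

Case analysis on u and q:
  u=T, q=T: remaining (p,r,s,t) ∈ {(F,F,F,T); (F,F,T,T); (F,T,F,T); (F,T,T,T)} — 4.
  u=T, q=F: a clause becomes empty — 0.
  u=F, q=T: s, t free; 3 ways for (p,r) × 2^2 = 12.
  u=F, q=F: remaining (p,r,s,t) ∈ {(T,T,F,F); (T,T,T,F); (T,T,T,T)} — 3.
Total: 4 + 0 + 12 + 3 = 19.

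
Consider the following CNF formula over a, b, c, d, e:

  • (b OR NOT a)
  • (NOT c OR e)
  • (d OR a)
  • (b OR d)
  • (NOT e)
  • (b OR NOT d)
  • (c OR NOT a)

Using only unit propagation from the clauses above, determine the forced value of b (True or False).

True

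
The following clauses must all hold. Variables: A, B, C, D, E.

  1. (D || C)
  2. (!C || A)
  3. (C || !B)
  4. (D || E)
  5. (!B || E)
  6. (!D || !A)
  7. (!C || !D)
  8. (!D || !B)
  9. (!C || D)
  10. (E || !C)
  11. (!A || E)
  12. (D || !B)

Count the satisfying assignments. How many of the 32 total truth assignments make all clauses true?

2

Satisfying assignments:
  A=F B=F C=F D=T E=F
  A=F B=F C=F D=T E=T
Count: 2.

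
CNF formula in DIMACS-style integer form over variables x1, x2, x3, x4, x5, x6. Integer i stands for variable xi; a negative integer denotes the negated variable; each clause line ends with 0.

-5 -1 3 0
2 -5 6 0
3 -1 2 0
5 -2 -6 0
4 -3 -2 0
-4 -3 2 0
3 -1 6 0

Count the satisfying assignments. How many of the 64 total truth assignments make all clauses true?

24

Case analysis on x2 and x3:
  x2=T, x3=T: x1 free; 3 ways for (x4,x5,x6) × 2^1 = 6.
  x2=T, x3=F: x4 free; 3 ways for (x1,x5,x6) × 2^1 = 6.
  x2=F, x3=T: x1 free; 3 ways for (x4,x5,x6) × 2^1 = 6.
  x2=F, x3=F: x4 free; 3 ways for (x1,x5,x6) × 2^1 = 6.
Total: 6 + 6 + 6 + 6 = 24.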